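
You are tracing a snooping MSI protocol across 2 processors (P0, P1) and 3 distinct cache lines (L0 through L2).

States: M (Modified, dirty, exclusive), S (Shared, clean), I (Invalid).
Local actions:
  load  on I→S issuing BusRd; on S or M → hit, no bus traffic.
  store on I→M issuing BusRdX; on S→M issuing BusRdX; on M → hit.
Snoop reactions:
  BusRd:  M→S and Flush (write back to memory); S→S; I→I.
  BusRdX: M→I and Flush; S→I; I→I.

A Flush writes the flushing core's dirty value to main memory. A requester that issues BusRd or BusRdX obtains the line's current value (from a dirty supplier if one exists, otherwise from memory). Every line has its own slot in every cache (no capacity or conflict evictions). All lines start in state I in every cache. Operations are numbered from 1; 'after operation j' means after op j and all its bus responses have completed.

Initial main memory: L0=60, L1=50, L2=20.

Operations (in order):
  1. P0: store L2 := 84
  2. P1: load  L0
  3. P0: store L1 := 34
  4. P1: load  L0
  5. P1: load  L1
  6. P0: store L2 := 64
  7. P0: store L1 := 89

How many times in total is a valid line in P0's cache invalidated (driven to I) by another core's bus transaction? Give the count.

1. P0: store L2 := 84  bus=[BusRdX]  L2: P0=M P1=I  mem[L2]=20
2. P1: load  L0  bus=[BusRd]  L0: P0=I P1=S  mem[L0]=60
3. P0: store L1 := 34  bus=[BusRdX]  L1: P0=M P1=I  mem[L1]=50
4. P1: load  L0  bus=[-]  L0: P0=I P1=S  mem[L0]=60
5. P1: load  L1  bus=[BusRd,Flush]  L1: P0=S P1=S  mem[L1]=34
6. P0: store L2 := 64  bus=[-]  L2: P0=M P1=I  mem[L2]=20
7. P0: store L1 := 89  bus=[BusRdX]  L1: P0=M P1=I  mem[L1]=34

invalidations = 0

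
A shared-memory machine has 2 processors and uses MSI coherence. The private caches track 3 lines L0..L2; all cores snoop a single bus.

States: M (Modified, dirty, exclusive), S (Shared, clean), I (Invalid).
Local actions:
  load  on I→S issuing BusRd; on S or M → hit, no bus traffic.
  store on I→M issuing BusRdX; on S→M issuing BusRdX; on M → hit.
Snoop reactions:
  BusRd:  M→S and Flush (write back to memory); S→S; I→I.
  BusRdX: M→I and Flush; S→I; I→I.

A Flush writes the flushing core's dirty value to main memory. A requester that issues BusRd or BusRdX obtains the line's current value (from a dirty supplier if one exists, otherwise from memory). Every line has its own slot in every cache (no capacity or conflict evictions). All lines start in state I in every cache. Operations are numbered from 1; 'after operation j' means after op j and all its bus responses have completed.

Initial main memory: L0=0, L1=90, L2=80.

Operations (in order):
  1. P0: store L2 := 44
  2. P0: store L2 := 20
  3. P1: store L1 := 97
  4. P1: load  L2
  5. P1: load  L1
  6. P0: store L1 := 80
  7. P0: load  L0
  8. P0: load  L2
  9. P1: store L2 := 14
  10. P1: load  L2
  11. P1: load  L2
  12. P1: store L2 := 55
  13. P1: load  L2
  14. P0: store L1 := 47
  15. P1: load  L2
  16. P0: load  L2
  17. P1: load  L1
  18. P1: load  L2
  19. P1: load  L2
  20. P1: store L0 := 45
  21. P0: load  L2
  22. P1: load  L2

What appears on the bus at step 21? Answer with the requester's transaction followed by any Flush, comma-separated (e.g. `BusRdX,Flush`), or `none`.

step 1: P0: store L2 := 44  ⟶  MI  (L2)  txn=BusRdX  M[L2]=80
step 2: P0: store L2 := 20  ⟶  MI  (L2)  txn=∅  M[L2]=80
step 3: P1: store L1 := 97  ⟶  IM  (L1)  txn=BusRdX  M[L1]=90
step 4: P1: load  L2  ⟶  SS  (L2)  txn=BusRd+Flush  M[L2]=20
step 5: P1: load  L1  ⟶  IM  (L1)  txn=∅  M[L1]=90
step 6: P0: store L1 := 80  ⟶  MI  (L1)  txn=BusRdX+Flush  M[L1]=97
step 7: P0: load  L0  ⟶  SI  (L0)  txn=BusRd  M[L0]=0
step 8: P0: load  L2  ⟶  SS  (L2)  txn=∅  M[L2]=20
step 9: P1: store L2 := 14  ⟶  IM  (L2)  txn=BusRdX  M[L2]=20
step 10: P1: load  L2  ⟶  IM  (L2)  txn=∅  M[L2]=20
step 11: P1: load  L2  ⟶  IM  (L2)  txn=∅  M[L2]=20
step 12: P1: store L2 := 55  ⟶  IM  (L2)  txn=∅  M[L2]=20
step 13: P1: load  L2  ⟶  IM  (L2)  txn=∅  M[L2]=20
step 14: P0: store L1 := 47  ⟶  MI  (L1)  txn=∅  M[L1]=97
step 15: P1: load  L2  ⟶  IM  (L2)  txn=∅  M[L2]=20
step 16: P0: load  L2  ⟶  SS  (L2)  txn=BusRd+Flush  M[L2]=55
step 17: P1: load  L1  ⟶  SS  (L1)  txn=BusRd+Flush  M[L1]=47
step 18: P1: load  L2  ⟶  SS  (L2)  txn=∅  M[L2]=55
step 19: P1: load  L2  ⟶  SS  (L2)  txn=∅  M[L2]=55
step 20: P1: store L0 := 45  ⟶  IM  (L0)  txn=BusRdX  M[L0]=0
step 21: P0: load  L2  ⟶  SS  (L2)  txn=∅  M[L2]=55
step 22: P1: load  L2  ⟶  SS  (L2)  txn=∅  M[L2]=55

bus = none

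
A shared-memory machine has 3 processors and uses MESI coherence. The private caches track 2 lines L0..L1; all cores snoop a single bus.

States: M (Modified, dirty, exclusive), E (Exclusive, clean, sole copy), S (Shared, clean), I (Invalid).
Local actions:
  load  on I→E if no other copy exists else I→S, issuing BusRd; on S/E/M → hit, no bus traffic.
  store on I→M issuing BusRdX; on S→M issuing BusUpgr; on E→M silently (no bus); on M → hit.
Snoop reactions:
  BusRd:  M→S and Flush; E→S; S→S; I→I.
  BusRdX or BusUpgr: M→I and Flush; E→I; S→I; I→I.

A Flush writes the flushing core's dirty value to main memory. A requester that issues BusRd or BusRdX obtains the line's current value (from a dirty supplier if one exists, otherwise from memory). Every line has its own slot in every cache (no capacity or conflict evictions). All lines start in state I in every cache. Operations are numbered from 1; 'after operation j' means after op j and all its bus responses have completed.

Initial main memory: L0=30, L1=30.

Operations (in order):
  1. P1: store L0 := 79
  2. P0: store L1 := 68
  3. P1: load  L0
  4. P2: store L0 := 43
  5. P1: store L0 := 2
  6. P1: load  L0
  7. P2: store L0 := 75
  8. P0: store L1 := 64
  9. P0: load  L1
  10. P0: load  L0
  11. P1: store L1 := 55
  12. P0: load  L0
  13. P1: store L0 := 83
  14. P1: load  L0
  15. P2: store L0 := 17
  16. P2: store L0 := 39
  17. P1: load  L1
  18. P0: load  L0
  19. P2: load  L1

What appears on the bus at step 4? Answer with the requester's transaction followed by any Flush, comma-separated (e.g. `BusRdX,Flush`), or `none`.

bus = BusRdX,Flush

[1] P1: store L0 := 79 | P0:I, P1:M(79), P2:I | bus: BusRdX
[2] P0: store L1 := 68 | P0:M(68), P1:I, P2:I | bus: BusRdX
[3] P1: load  L0 | P0:I, P1:M(79), P2:I | bus: none
[4] P2: store L0 := 43 | P0:I, P1:I, P2:M(43) | bus: BusRdX,Flush
[5] P1: store L0 := 2 | P0:I, P1:M(2), P2:I | bus: BusRdX,Flush
[6] P1: load  L0 | P0:I, P1:M(2), P2:I | bus: none
[7] P2: store L0 := 75 | P0:I, P1:I, P2:M(75) | bus: BusRdX,Flush
[8] P0: store L1 := 64 | P0:M(64), P1:I, P2:I | bus: none
[9] P0: load  L1 | P0:M(64), P1:I, P2:I | bus: none
[10] P0: load  L0 | P0:S(75), P1:I, P2:S(75) | bus: BusRd,Flush
[11] P1: store L1 := 55 | P0:I, P1:M(55), P2:I | bus: BusRdX,Flush
[12] P0: load  L0 | P0:S(75), P1:I, P2:S(75) | bus: none
[13] P1: store L0 := 83 | P0:I, P1:M(83), P2:I | bus: BusRdX
[14] P1: load  L0 | P0:I, P1:M(83), P2:I | bus: none
[15] P2: store L0 := 17 | P0:I, P1:I, P2:M(17) | bus: BusRdX,Flush
[16] P2: store L0 := 39 | P0:I, P1:I, P2:M(39) | bus: none
[17] P1: load  L1 | P0:I, P1:M(55), P2:I | bus: none
[18] P0: load  L0 | P0:S(39), P1:I, P2:S(39) | bus: BusRd,Flush
[19] P2: load  L1 | P0:I, P1:S(55), P2:S(55) | bus: BusRd,Flush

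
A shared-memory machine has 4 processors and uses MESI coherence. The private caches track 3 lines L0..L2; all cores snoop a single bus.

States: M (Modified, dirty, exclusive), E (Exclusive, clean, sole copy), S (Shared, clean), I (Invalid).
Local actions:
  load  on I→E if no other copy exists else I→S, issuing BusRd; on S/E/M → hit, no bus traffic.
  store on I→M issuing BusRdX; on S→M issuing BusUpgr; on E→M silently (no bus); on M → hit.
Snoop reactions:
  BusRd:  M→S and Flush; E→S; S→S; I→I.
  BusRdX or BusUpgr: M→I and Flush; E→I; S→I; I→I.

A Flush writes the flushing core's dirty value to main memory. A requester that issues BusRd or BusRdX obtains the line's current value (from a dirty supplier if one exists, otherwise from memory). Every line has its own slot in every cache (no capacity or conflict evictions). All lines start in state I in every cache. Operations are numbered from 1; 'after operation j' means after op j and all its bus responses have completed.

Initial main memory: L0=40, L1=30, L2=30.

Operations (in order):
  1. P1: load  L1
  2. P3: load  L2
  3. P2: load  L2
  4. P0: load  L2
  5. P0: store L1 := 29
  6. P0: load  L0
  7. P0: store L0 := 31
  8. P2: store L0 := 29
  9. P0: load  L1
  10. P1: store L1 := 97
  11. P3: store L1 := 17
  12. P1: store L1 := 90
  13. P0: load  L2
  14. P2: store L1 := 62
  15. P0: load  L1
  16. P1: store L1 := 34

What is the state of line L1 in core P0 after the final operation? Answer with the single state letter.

step 1: P1: load  L1  ⟶  IEII  (L1)  txn=BusRd  M[L1]=30
step 2: P3: load  L2  ⟶  IIIE  (L2)  txn=BusRd  M[L2]=30
step 3: P2: load  L2  ⟶  IISS  (L2)  txn=BusRd  M[L2]=30
step 4: P0: load  L2  ⟶  SISS  (L2)  txn=BusRd  M[L2]=30
step 5: P0: store L1 := 29  ⟶  MIII  (L1)  txn=BusRdX  M[L1]=30
step 6: P0: load  L0  ⟶  EIII  (L0)  txn=BusRd  M[L0]=40
step 7: P0: store L0 := 31  ⟶  MIII  (L0)  txn=∅  M[L0]=40
step 8: P2: store L0 := 29  ⟶  IIMI  (L0)  txn=BusRdX+Flush  M[L0]=31
step 9: P0: load  L1  ⟶  MIII  (L1)  txn=∅  M[L1]=30
step 10: P1: store L1 := 97  ⟶  IMII  (L1)  txn=BusRdX+Flush  M[L1]=29
step 11: P3: store L1 := 17  ⟶  IIIM  (L1)  txn=BusRdX+Flush  M[L1]=97
step 12: P1: store L1 := 90  ⟶  IMII  (L1)  txn=BusRdX+Flush  M[L1]=17
step 13: P0: load  L2  ⟶  SISS  (L2)  txn=∅  M[L2]=30
step 14: P2: store L1 := 62  ⟶  IIMI  (L1)  txn=BusRdX+Flush  M[L1]=90
step 15: P0: load  L1  ⟶  SISI  (L1)  txn=BusRd+Flush  M[L1]=62
step 16: P1: store L1 := 34  ⟶  IMII  (L1)  txn=BusRdX  M[L1]=62

state = I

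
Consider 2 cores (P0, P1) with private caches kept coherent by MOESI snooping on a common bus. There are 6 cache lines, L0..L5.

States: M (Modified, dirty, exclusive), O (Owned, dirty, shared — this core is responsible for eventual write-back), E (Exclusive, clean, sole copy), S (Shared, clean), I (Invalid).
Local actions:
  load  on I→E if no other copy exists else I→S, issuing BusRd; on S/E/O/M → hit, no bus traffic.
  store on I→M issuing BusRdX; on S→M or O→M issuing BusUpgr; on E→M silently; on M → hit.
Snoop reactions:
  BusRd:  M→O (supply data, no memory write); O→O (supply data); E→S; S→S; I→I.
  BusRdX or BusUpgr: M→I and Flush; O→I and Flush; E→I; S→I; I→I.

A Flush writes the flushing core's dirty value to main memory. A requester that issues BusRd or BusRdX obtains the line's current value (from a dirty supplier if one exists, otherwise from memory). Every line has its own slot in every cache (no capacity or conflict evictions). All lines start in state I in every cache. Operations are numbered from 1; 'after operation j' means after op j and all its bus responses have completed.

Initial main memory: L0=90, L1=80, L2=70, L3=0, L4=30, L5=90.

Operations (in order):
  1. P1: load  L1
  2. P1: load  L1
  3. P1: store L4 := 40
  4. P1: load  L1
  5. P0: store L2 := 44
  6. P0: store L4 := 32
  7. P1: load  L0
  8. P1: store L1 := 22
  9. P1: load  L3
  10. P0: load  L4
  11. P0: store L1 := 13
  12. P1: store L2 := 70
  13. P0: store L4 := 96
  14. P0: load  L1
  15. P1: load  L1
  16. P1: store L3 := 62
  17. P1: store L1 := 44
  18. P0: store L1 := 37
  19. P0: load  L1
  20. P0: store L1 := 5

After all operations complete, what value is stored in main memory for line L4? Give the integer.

step 1: P1: load  L1  ⟶  IE  (L1)  txn=BusRd  M[L1]=80
step 2: P1: load  L1  ⟶  IE  (L1)  txn=∅  M[L1]=80
step 3: P1: store L4 := 40  ⟶  IM  (L4)  txn=BusRdX  M[L4]=30
step 4: P1: load  L1  ⟶  IE  (L1)  txn=∅  M[L1]=80
step 5: P0: store L2 := 44  ⟶  MI  (L2)  txn=BusRdX  M[L2]=70
step 6: P0: store L4 := 32  ⟶  MI  (L4)  txn=BusRdX+Flush  M[L4]=40
step 7: P1: load  L0  ⟶  IE  (L0)  txn=BusRd  M[L0]=90
step 8: P1: store L1 := 22  ⟶  IM  (L1)  txn=∅  M[L1]=80
step 9: P1: load  L3  ⟶  IE  (L3)  txn=BusRd  M[L3]=0
step 10: P0: load  L4  ⟶  MI  (L4)  txn=∅  M[L4]=40
step 11: P0: store L1 := 13  ⟶  MI  (L1)  txn=BusRdX+Flush  M[L1]=22
step 12: P1: store L2 := 70  ⟶  IM  (L2)  txn=BusRdX+Flush  M[L2]=44
step 13: P0: store L4 := 96  ⟶  MI  (L4)  txn=∅  M[L4]=40
step 14: P0: load  L1  ⟶  MI  (L1)  txn=∅  M[L1]=22
step 15: P1: load  L1  ⟶  OS  (L1)  txn=BusRd  M[L1]=22
step 16: P1: store L3 := 62  ⟶  IM  (L3)  txn=∅  M[L3]=0
step 17: P1: store L1 := 44  ⟶  IM  (L1)  txn=BusUpgr+Flush  M[L1]=13
step 18: P0: store L1 := 37  ⟶  MI  (L1)  txn=BusRdX+Flush  M[L1]=44
step 19: P0: load  L1  ⟶  MI  (L1)  txn=∅  M[L1]=44
step 20: P0: store L1 := 5  ⟶  MI  (L1)  txn=∅  M[L1]=44

memory[L4] = 40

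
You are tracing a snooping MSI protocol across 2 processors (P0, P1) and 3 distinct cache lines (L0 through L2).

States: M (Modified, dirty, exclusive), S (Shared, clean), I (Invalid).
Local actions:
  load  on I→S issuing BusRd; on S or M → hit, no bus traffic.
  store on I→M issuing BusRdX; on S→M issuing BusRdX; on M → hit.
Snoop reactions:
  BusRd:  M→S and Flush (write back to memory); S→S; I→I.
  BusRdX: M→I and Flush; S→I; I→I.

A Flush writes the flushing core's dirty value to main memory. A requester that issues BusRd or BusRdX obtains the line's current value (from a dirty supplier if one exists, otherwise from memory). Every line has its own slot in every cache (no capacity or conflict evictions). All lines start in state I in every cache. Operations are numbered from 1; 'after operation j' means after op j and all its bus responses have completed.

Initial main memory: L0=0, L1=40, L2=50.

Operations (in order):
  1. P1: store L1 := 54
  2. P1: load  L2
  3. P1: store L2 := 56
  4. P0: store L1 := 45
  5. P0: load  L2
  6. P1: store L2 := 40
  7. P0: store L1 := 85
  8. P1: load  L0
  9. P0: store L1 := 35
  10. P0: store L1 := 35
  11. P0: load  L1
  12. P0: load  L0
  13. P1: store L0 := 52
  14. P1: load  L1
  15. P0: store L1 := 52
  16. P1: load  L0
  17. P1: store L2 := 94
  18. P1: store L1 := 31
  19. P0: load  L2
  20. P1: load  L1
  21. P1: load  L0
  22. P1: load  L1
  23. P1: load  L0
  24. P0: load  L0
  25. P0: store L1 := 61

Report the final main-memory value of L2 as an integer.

memory[L2] = 94

[1] P1: store L1 := 54 | P0:I, P1:M(54) | bus: BusRdX
[2] P1: load  L2 | P0:I, P1:S(50) | bus: BusRd
[3] P1: store L2 := 56 | P0:I, P1:M(56) | bus: BusRdX
[4] P0: store L1 := 45 | P0:M(45), P1:I | bus: BusRdX,Flush
[5] P0: load  L2 | P0:S(56), P1:S(56) | bus: BusRd,Flush
[6] P1: store L2 := 40 | P0:I, P1:M(40) | bus: BusRdX
[7] P0: store L1 := 85 | P0:M(85), P1:I | bus: none
[8] P1: load  L0 | P0:I, P1:S(0) | bus: BusRd
[9] P0: store L1 := 35 | P0:M(35), P1:I | bus: none
[10] P0: store L1 := 35 | P0:M(35), P1:I | bus: none
[11] P0: load  L1 | P0:M(35), P1:I | bus: none
[12] P0: load  L0 | P0:S(0), P1:S(0) | bus: BusRd
[13] P1: store L0 := 52 | P0:I, P1:M(52) | bus: BusRdX
[14] P1: load  L1 | P0:S(35), P1:S(35) | bus: BusRd,Flush
[15] P0: store L1 := 52 | P0:M(52), P1:I | bus: BusRdX
[16] P1: load  L0 | P0:I, P1:M(52) | bus: none
[17] P1: store L2 := 94 | P0:I, P1:M(94) | bus: none
[18] P1: store L1 := 31 | P0:I, P1:M(31) | bus: BusRdX,Flush
[19] P0: load  L2 | P0:S(94), P1:S(94) | bus: BusRd,Flush
[20] P1: load  L1 | P0:I, P1:M(31) | bus: none
[21] P1: load  L0 | P0:I, P1:M(52) | bus: none
[22] P1: load  L1 | P0:I, P1:M(31) | bus: none
[23] P1: load  L0 | P0:I, P1:M(52) | bus: none
[24] P0: load  L0 | P0:S(52), P1:S(52) | bus: BusRd,Flush
[25] P0: store L1 := 61 | P0:M(61), P1:I | bus: BusRdX,Flush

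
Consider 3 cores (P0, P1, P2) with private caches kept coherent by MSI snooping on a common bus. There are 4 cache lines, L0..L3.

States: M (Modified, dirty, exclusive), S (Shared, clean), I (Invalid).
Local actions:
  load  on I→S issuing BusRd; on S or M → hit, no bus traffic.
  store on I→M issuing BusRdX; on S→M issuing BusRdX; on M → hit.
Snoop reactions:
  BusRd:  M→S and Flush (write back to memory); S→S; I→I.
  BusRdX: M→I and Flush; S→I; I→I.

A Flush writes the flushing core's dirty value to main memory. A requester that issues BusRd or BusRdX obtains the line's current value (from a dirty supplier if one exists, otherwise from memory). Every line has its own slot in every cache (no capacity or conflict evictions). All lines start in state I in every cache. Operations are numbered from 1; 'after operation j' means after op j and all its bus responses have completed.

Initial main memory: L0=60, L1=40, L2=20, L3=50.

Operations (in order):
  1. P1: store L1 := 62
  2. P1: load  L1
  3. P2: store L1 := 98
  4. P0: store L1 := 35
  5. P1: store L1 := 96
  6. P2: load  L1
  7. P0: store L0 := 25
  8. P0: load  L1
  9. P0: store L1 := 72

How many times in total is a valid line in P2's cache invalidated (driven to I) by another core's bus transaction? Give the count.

[1] P1: store L1 := 62 | P0:I, P1:M(62), P2:I | bus: BusRdX
[2] P1: load  L1 | P0:I, P1:M(62), P2:I | bus: none
[3] P2: store L1 := 98 | P0:I, P1:I, P2:M(98) | bus: BusRdX,Flush
[4] P0: store L1 := 35 | P0:M(35), P1:I, P2:I | bus: BusRdX,Flush
[5] P1: store L1 := 96 | P0:I, P1:M(96), P2:I | bus: BusRdX,Flush
[6] P2: load  L1 | P0:I, P1:S(96), P2:S(96) | bus: BusRd,Flush
[7] P0: store L0 := 25 | P0:M(25), P1:I, P2:I | bus: BusRdX
[8] P0: load  L1 | P0:S(96), P1:S(96), P2:S(96) | bus: BusRd
[9] P0: store L1 := 72 | P0:M(72), P1:I, P2:I | bus: BusRdX

invalidations = 2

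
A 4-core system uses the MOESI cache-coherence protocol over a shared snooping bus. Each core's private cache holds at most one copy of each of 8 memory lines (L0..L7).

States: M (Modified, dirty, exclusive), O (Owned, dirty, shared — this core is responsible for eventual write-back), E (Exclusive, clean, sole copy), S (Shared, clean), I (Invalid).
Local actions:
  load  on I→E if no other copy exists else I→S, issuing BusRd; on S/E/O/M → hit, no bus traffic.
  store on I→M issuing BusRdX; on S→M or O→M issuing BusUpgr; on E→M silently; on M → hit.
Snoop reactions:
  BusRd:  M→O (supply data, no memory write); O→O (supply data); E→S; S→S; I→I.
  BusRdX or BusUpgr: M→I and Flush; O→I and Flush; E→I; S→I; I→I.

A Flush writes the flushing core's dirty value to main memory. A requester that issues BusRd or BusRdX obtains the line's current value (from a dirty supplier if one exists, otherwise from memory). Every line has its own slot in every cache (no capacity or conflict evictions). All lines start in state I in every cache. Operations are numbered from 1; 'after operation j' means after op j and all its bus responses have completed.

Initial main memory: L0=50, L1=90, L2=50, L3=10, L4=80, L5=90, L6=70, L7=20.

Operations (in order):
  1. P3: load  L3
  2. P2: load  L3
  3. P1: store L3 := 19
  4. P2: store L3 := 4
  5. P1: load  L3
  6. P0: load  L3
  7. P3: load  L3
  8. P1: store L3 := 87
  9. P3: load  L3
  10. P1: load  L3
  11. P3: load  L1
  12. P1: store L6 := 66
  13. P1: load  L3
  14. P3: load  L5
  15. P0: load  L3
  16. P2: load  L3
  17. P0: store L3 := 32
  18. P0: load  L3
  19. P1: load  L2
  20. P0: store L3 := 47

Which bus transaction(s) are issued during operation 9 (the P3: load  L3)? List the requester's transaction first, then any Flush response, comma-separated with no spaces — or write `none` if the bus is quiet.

step 1: P3: load  L3  ⟶  IIIE  (L3)  txn=BusRd  M[L3]=10
step 2: P2: load  L3  ⟶  IISS  (L3)  txn=BusRd  M[L3]=10
step 3: P1: store L3 := 19  ⟶  IMII  (L3)  txn=BusRdX  M[L3]=10
step 4: P2: store L3 := 4  ⟶  IIMI  (L3)  txn=BusRdX+Flush  M[L3]=19
step 5: P1: load  L3  ⟶  ISOI  (L3)  txn=BusRd  M[L3]=19
step 6: P0: load  L3  ⟶  SSOI  (L3)  txn=BusRd  M[L3]=19
step 7: P3: load  L3  ⟶  SSOS  (L3)  txn=BusRd  M[L3]=19
step 8: P1: store L3 := 87  ⟶  IMII  (L3)  txn=BusUpgr+Flush  M[L3]=4
step 9: P3: load  L3  ⟶  IOIS  (L3)  txn=BusRd  M[L3]=4
step 10: P1: load  L3  ⟶  IOIS  (L3)  txn=∅  M[L3]=4
step 11: P3: load  L1  ⟶  IIIE  (L1)  txn=BusRd  M[L1]=90
step 12: P1: store L6 := 66  ⟶  IMII  (L6)  txn=BusRdX  M[L6]=70
step 13: P1: load  L3  ⟶  IOIS  (L3)  txn=∅  M[L3]=4
step 14: P3: load  L5  ⟶  IIIE  (L5)  txn=BusRd  M[L5]=90
step 15: P0: load  L3  ⟶  SOIS  (L3)  txn=BusRd  M[L3]=4
step 16: P2: load  L3  ⟶  SOSS  (L3)  txn=BusRd  M[L3]=4
step 17: P0: store L3 := 32  ⟶  MIII  (L3)  txn=BusUpgr+Flush  M[L3]=87
step 18: P0: load  L3  ⟶  MIII  (L3)  txn=∅  M[L3]=87
step 19: P1: load  L2  ⟶  IEII  (L2)  txn=BusRd  M[L2]=50
step 20: P0: store L3 := 47  ⟶  MIII  (L3)  txn=∅  M[L3]=87

bus = BusRd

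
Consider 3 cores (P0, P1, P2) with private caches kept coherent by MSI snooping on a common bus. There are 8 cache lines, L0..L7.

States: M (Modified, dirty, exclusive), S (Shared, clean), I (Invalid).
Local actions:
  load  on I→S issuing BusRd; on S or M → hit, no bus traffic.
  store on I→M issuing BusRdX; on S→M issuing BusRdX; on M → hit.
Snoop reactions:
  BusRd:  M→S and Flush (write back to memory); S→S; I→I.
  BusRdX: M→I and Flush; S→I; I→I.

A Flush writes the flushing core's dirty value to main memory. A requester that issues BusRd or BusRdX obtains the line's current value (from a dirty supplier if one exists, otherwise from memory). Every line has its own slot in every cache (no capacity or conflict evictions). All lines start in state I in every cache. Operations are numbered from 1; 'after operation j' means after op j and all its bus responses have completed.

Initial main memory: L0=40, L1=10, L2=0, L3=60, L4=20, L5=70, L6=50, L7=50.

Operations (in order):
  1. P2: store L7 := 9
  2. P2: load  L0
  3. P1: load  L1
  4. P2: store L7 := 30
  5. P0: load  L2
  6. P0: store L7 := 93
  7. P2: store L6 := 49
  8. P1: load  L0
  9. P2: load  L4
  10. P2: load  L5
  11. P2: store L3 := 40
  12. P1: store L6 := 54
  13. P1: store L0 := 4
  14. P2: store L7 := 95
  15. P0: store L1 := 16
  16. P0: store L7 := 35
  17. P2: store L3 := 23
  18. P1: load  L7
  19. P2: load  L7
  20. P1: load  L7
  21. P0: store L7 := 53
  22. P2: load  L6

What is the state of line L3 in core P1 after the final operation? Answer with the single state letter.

1. P2: store L7 := 9  bus=[BusRdX]  L7: P0=I P1=I P2=M  mem[L7]=50
2. P2: load  L0  bus=[BusRd]  L0: P0=I P1=I P2=S  mem[L0]=40
3. P1: load  L1  bus=[BusRd]  L1: P0=I P1=S P2=I  mem[L1]=10
4. P2: store L7 := 30  bus=[-]  L7: P0=I P1=I P2=M  mem[L7]=50
5. P0: load  L2  bus=[BusRd]  L2: P0=S P1=I P2=I  mem[L2]=0
6. P0: store L7 := 93  bus=[BusRdX,Flush]  L7: P0=M P1=I P2=I  mem[L7]=30
7. P2: store L6 := 49  bus=[BusRdX]  L6: P0=I P1=I P2=M  mem[L6]=50
8. P1: load  L0  bus=[BusRd]  L0: P0=I P1=S P2=S  mem[L0]=40
9. P2: load  L4  bus=[BusRd]  L4: P0=I P1=I P2=S  mem[L4]=20
10. P2: load  L5  bus=[BusRd]  L5: P0=I P1=I P2=S  mem[L5]=70
11. P2: store L3 := 40  bus=[BusRdX]  L3: P0=I P1=I P2=M  mem[L3]=60
12. P1: store L6 := 54  bus=[BusRdX,Flush]  L6: P0=I P1=M P2=I  mem[L6]=49
13. P1: store L0 := 4  bus=[BusRdX]  L0: P0=I P1=M P2=I  mem[L0]=40
14. P2: store L7 := 95  bus=[BusRdX,Flush]  L7: P0=I P1=I P2=M  mem[L7]=93
15. P0: store L1 := 16  bus=[BusRdX]  L1: P0=M P1=I P2=I  mem[L1]=10
16. P0: store L7 := 35  bus=[BusRdX,Flush]  L7: P0=M P1=I P2=I  mem[L7]=95
17. P2: store L3 := 23  bus=[-]  L3: P0=I P1=I P2=M  mem[L3]=60
18. P1: load  L7  bus=[BusRd,Flush]  L7: P0=S P1=S P2=I  mem[L7]=35
19. P2: load  L7  bus=[BusRd]  L7: P0=S P1=S P2=S  mem[L7]=35
20. P1: load  L7  bus=[-]  L7: P0=S P1=S P2=S  mem[L7]=35
21. P0: store L7 := 53  bus=[BusRdX]  L7: P0=M P1=I P2=I  mem[L7]=35
22. P2: load  L6  bus=[BusRd,Flush]  L6: P0=I P1=S P2=S  mem[L6]=54

state = I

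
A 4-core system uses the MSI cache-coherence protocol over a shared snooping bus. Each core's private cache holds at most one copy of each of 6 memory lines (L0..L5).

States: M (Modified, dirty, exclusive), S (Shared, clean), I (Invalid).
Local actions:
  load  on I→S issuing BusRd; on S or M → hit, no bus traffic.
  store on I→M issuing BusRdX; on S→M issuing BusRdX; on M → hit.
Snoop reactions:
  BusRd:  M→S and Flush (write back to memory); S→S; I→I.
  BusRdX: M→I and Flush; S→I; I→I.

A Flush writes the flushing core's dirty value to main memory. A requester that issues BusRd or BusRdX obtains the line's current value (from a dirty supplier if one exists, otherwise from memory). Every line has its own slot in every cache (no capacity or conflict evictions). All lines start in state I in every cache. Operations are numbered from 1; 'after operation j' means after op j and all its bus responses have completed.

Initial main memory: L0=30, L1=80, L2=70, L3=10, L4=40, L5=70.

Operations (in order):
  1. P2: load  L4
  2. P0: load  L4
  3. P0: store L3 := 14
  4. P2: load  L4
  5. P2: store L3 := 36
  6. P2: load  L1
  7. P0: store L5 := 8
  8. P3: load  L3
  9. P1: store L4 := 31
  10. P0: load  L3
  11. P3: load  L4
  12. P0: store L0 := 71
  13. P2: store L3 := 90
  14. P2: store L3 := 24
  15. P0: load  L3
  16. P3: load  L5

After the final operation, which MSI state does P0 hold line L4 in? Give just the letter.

  op1 P2: load  L4 → I/I/S/I on L4; bus BusRd; mem=40
  op2 P0: load  L4 → S/I/S/I on L4; bus BusRd; mem=40
  op3 P0: store L3 := 14 → M/I/I/I on L3; bus BusRdX; mem=10
  op4 P2: load  L4 → S/I/S/I on L4; bus (none); mem=40
  op5 P2: store L3 := 36 → I/I/M/I on L3; bus BusRdX Flush; mem=14
  op6 P2: load  L1 → I/I/S/I on L1; bus BusRd; mem=80
  op7 P0: store L5 := 8 → M/I/I/I on L5; bus BusRdX; mem=70
  op8 P3: load  L3 → I/I/S/S on L3; bus BusRd Flush; mem=36
  op9 P1: store L4 := 31 → I/M/I/I on L4; bus BusRdX; mem=40
  op10 P0: load  L3 → S/I/S/S on L3; bus BusRd; mem=36
  op11 P3: load  L4 → I/S/I/S on L4; bus BusRd Flush; mem=31
  op12 P0: store L0 := 71 → M/I/I/I on L0; bus BusRdX; mem=30
  op13 P2: store L3 := 90 → I/I/M/I on L3; bus BusRdX; mem=36
  op14 P2: store L3 := 24 → I/I/M/I on L3; bus (none); mem=36
  op15 P0: load  L3 → S/I/S/I on L3; bus BusRd Flush; mem=24
  op16 P3: load  L5 → S/I/I/S on L5; bus BusRd Flush; mem=8

state = I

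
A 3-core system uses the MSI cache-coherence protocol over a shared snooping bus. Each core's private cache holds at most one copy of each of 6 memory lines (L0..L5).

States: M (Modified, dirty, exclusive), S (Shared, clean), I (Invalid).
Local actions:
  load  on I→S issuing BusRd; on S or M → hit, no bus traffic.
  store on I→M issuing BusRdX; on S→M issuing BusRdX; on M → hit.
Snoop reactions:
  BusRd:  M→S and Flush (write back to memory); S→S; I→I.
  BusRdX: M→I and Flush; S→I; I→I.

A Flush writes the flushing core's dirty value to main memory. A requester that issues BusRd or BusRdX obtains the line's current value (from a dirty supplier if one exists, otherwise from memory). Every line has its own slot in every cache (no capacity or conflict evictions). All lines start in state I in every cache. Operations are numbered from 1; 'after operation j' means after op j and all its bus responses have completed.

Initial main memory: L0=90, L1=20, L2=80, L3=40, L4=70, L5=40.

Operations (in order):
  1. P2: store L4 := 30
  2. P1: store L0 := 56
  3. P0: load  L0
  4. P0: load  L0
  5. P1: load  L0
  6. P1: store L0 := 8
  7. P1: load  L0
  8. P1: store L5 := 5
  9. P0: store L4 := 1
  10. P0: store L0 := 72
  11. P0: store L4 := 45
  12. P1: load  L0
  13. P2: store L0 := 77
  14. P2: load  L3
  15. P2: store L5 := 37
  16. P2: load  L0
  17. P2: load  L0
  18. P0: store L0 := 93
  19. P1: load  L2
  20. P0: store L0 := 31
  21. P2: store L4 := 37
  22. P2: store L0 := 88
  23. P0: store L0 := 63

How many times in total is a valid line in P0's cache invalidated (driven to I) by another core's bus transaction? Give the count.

invalidations = 4

step 1: P2: store L4 := 30  ⟶  IIM  (L4)  txn=BusRdX  M[L4]=70
step 2: P1: store L0 := 56  ⟶  IMI  (L0)  txn=BusRdX  M[L0]=90
step 3: P0: load  L0  ⟶  SSI  (L0)  txn=BusRd+Flush  M[L0]=56
step 4: P0: load  L0  ⟶  SSI  (L0)  txn=∅  M[L0]=56
step 5: P1: load  L0  ⟶  SSI  (L0)  txn=∅  M[L0]=56
step 6: P1: store L0 := 8  ⟶  IMI  (L0)  txn=BusRdX  M[L0]=56
step 7: P1: load  L0  ⟶  IMI  (L0)  txn=∅  M[L0]=56
step 8: P1: store L5 := 5  ⟶  IMI  (L5)  txn=BusRdX  M[L5]=40
step 9: P0: store L4 := 1  ⟶  MII  (L4)  txn=BusRdX+Flush  M[L4]=30
step 10: P0: store L0 := 72  ⟶  MII  (L0)  txn=BusRdX+Flush  M[L0]=8
step 11: P0: store L4 := 45  ⟶  MII  (L4)  txn=∅  M[L4]=30
step 12: P1: load  L0  ⟶  SSI  (L0)  txn=BusRd+Flush  M[L0]=72
step 13: P2: store L0 := 77  ⟶  IIM  (L0)  txn=BusRdX  M[L0]=72
step 14: P2: load  L3  ⟶  IIS  (L3)  txn=BusRd  M[L3]=40
step 15: P2: store L5 := 37  ⟶  IIM  (L5)  txn=BusRdX+Flush  M[L5]=5
step 16: P2: load  L0  ⟶  IIM  (L0)  txn=∅  M[L0]=72
step 17: P2: load  L0  ⟶  IIM  (L0)  txn=∅  M[L0]=72
step 18: P0: store L0 := 93  ⟶  MII  (L0)  txn=BusRdX+Flush  M[L0]=77
step 19: P1: load  L2  ⟶  ISI  (L2)  txn=BusRd  M[L2]=80
step 20: P0: store L0 := 31  ⟶  MII  (L0)  txn=∅  M[L0]=77
step 21: P2: store L4 := 37  ⟶  IIM  (L4)  txn=BusRdX+Flush  M[L4]=45
step 22: P2: store L0 := 88  ⟶  IIM  (L0)  txn=BusRdX+Flush  M[L0]=31
step 23: P0: store L0 := 63  ⟶  MII  (L0)  txn=BusRdX+Flush  M[L0]=88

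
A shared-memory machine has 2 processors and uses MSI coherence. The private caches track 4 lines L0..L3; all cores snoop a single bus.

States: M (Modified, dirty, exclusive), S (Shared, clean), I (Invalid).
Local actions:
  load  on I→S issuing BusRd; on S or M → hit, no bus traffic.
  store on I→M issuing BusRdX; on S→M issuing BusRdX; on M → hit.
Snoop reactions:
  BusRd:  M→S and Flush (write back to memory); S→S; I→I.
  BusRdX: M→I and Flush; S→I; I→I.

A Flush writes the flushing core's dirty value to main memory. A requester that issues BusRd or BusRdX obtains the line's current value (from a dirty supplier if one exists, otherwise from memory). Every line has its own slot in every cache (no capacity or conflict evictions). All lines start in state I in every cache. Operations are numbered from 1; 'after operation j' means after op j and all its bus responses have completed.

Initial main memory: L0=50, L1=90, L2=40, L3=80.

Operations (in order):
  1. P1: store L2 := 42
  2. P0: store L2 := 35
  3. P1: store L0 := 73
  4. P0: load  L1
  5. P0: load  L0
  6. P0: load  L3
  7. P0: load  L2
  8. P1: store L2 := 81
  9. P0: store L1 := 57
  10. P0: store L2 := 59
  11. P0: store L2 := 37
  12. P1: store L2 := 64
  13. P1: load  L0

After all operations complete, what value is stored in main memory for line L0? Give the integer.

  op1 P1: store L2 := 42 → I/M on L2; bus BusRdX; mem=40
  op2 P0: store L2 := 35 → M/I on L2; bus BusRdX Flush; mem=42
  op3 P1: store L0 := 73 → I/M on L0; bus BusRdX; mem=50
  op4 P0: load  L1 → S/I on L1; bus BusRd; mem=90
  op5 P0: load  L0 → S/S on L0; bus BusRd Flush; mem=73
  op6 P0: load  L3 → S/I on L3; bus BusRd; mem=80
  op7 P0: load  L2 → M/I on L2; bus (none); mem=42
  op8 P1: store L2 := 81 → I/M on L2; bus BusRdX Flush; mem=35
  op9 P0: store L1 := 57 → M/I on L1; bus BusRdX; mem=90
  op10 P0: store L2 := 59 → M/I on L2; bus BusRdX Flush; mem=81
  op11 P0: store L2 := 37 → M/I on L2; bus (none); mem=81
  op12 P1: store L2 := 64 → I/M on L2; bus BusRdX Flush; mem=37
  op13 P1: load  L0 → S/S on L0; bus (none); mem=73

memory[L0] = 73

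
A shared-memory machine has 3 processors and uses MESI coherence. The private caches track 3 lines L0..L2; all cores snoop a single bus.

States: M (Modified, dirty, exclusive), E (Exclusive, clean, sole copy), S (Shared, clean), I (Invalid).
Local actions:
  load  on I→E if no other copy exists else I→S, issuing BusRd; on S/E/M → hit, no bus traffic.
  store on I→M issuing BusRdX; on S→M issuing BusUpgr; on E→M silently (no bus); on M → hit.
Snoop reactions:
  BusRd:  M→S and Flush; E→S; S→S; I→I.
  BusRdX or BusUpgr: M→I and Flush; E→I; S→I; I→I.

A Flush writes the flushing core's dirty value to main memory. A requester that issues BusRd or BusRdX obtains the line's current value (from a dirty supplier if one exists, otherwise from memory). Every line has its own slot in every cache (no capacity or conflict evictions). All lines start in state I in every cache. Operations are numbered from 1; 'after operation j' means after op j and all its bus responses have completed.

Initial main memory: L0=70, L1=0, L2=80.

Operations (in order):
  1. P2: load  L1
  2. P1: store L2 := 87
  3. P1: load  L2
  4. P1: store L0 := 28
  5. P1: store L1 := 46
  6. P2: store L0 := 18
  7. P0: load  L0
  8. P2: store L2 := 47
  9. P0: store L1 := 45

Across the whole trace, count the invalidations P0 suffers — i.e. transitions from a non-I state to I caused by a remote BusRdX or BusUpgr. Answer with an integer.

invalidations = 0

1. P2: load  L1  bus=[BusRd]  L1: P0=I P1=I P2=E  mem[L1]=0
2. P1: store L2 := 87  bus=[BusRdX]  L2: P0=I P1=M P2=I  mem[L2]=80
3. P1: load  L2  bus=[-]  L2: P0=I P1=M P2=I  mem[L2]=80
4. P1: store L0 := 28  bus=[BusRdX]  L0: P0=I P1=M P2=I  mem[L0]=70
5. P1: store L1 := 46  bus=[BusRdX]  L1: P0=I P1=M P2=I  mem[L1]=0
6. P2: store L0 := 18  bus=[BusRdX,Flush]  L0: P0=I P1=I P2=M  mem[L0]=28
7. P0: load  L0  bus=[BusRd,Flush]  L0: P0=S P1=I P2=S  mem[L0]=18
8. P2: store L2 := 47  bus=[BusRdX,Flush]  L2: P0=I P1=I P2=M  mem[L2]=87
9. P0: store L1 := 45  bus=[BusRdX,Flush]  L1: P0=M P1=I P2=I  mem[L1]=46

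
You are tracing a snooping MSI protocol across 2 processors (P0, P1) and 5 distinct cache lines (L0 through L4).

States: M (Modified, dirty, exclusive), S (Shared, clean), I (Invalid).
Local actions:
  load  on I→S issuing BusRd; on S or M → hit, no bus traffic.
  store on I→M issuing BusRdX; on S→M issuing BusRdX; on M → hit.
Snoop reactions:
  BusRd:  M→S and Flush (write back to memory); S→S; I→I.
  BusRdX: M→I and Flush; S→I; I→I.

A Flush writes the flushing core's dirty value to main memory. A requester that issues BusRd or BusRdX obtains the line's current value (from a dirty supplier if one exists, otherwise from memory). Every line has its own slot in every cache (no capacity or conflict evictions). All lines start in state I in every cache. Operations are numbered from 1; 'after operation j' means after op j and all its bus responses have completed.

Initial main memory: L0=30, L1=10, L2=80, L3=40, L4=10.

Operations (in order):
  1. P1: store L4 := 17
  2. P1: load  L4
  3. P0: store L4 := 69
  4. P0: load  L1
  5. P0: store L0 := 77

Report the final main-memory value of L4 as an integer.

memory[L4] = 17

[1] P1: store L4 := 17 | P0:I, P1:M(17) | bus: BusRdX
[2] P1: load  L4 | P0:I, P1:M(17) | bus: none
[3] P0: store L4 := 69 | P0:M(69), P1:I | bus: BusRdX,Flush
[4] P0: load  L1 | P0:S(10), P1:I | bus: BusRd
[5] P0: store L0 := 77 | P0:M(77), P1:I | bus: BusRdX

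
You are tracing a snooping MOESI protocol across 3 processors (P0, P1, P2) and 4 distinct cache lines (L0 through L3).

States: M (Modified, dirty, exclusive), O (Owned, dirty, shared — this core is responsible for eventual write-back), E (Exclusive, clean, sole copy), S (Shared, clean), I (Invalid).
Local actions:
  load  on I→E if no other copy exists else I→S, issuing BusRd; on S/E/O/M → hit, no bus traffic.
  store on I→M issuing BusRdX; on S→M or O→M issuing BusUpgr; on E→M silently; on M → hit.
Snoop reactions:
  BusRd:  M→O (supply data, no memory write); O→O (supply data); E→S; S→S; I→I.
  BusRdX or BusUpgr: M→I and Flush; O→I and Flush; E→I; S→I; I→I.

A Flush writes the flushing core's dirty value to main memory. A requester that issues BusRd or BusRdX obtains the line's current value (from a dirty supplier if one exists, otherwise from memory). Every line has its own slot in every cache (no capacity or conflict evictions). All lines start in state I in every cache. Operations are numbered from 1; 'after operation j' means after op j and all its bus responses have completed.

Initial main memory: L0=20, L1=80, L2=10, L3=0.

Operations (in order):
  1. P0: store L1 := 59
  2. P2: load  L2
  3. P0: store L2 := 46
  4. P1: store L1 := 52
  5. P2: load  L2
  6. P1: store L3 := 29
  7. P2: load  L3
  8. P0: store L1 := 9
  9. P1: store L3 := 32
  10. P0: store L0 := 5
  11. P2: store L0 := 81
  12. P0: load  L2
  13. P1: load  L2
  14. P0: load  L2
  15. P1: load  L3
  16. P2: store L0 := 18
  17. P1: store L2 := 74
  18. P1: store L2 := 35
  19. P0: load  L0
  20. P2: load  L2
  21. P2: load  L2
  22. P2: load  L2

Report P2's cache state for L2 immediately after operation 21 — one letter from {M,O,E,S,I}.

state = S

step 1: P0: store L1 := 59  ⟶  MII  (L1)  txn=BusRdX  M[L1]=80
step 2: P2: load  L2  ⟶  IIE  (L2)  txn=BusRd  M[L2]=10
step 3: P0: store L2 := 46  ⟶  MII  (L2)  txn=BusRdX  M[L2]=10
step 4: P1: store L1 := 52  ⟶  IMI  (L1)  txn=BusRdX+Flush  M[L1]=59
step 5: P2: load  L2  ⟶  OIS  (L2)  txn=BusRd  M[L2]=10
step 6: P1: store L3 := 29  ⟶  IMI  (L3)  txn=BusRdX  M[L3]=0
step 7: P2: load  L3  ⟶  IOS  (L3)  txn=BusRd  M[L3]=0
step 8: P0: store L1 := 9  ⟶  MII  (L1)  txn=BusRdX+Flush  M[L1]=52
step 9: P1: store L3 := 32  ⟶  IMI  (L3)  txn=BusUpgr  M[L3]=0
step 10: P0: store L0 := 5  ⟶  MII  (L0)  txn=BusRdX  M[L0]=20
step 11: P2: store L0 := 81  ⟶  IIM  (L0)  txn=BusRdX+Flush  M[L0]=5
step 12: P0: load  L2  ⟶  OIS  (L2)  txn=∅  M[L2]=10
step 13: P1: load  L2  ⟶  OSS  (L2)  txn=BusRd  M[L2]=10
step 14: P0: load  L2  ⟶  OSS  (L2)  txn=∅  M[L2]=10
step 15: P1: load  L3  ⟶  IMI  (L3)  txn=∅  M[L3]=0
step 16: P2: store L0 := 18  ⟶  IIM  (L0)  txn=∅  M[L0]=5
step 17: P1: store L2 := 74  ⟶  IMI  (L2)  txn=BusUpgr+Flush  M[L2]=46
step 18: P1: store L2 := 35  ⟶  IMI  (L2)  txn=∅  M[L2]=46
step 19: P0: load  L0  ⟶  SIO  (L0)  txn=BusRd  M[L0]=5
step 20: P2: load  L2  ⟶  IOS  (L2)  txn=BusRd  M[L2]=46
step 21: P2: load  L2  ⟶  IOS  (L2)  txn=∅  M[L2]=46
step 22: P2: load  L2  ⟶  IOS  (L2)  txn=∅  M[L2]=46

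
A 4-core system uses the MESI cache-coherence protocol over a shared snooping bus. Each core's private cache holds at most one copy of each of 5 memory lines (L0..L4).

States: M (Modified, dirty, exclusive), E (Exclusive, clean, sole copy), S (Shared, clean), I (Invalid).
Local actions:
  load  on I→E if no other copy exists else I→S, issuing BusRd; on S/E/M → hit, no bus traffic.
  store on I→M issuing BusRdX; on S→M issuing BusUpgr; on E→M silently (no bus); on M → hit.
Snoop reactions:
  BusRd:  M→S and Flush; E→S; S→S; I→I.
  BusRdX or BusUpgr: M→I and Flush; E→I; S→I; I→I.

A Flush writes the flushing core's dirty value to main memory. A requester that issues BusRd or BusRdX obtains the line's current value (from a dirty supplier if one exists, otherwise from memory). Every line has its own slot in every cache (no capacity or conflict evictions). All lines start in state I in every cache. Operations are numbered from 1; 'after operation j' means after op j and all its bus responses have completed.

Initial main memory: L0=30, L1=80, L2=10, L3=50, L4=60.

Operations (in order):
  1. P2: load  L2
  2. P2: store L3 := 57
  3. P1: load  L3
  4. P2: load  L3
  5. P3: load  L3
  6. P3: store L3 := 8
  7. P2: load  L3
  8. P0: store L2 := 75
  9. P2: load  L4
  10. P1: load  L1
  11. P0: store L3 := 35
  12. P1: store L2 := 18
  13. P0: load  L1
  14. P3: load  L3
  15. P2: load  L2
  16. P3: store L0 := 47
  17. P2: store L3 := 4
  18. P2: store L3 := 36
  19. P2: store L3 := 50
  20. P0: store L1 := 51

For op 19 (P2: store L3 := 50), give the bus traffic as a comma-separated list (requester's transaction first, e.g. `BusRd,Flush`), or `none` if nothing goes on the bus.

bus = none

step 1: P2: load  L2  ⟶  IIEI  (L2)  txn=BusRd  M[L2]=10
step 2: P2: store L3 := 57  ⟶  IIMI  (L3)  txn=BusRdX  M[L3]=50
step 3: P1: load  L3  ⟶  ISSI  (L3)  txn=BusRd+Flush  M[L3]=57
step 4: P2: load  L3  ⟶  ISSI  (L3)  txn=∅  M[L3]=57
step 5: P3: load  L3  ⟶  ISSS  (L3)  txn=BusRd  M[L3]=57
step 6: P3: store L3 := 8  ⟶  IIIM  (L3)  txn=BusUpgr  M[L3]=57
step 7: P2: load  L3  ⟶  IISS  (L3)  txn=BusRd+Flush  M[L3]=8
step 8: P0: store L2 := 75  ⟶  MIII  (L2)  txn=BusRdX  M[L2]=10
step 9: P2: load  L4  ⟶  IIEI  (L4)  txn=BusRd  M[L4]=60
step 10: P1: load  L1  ⟶  IEII  (L1)  txn=BusRd  M[L1]=80
step 11: P0: store L3 := 35  ⟶  MIII  (L3)  txn=BusRdX  M[L3]=8
step 12: P1: store L2 := 18  ⟶  IMII  (L2)  txn=BusRdX+Flush  M[L2]=75
step 13: P0: load  L1  ⟶  SSII  (L1)  txn=BusRd  M[L1]=80
step 14: P3: load  L3  ⟶  SIIS  (L3)  txn=BusRd+Flush  M[L3]=35
step 15: P2: load  L2  ⟶  ISSI  (L2)  txn=BusRd+Flush  M[L2]=18
step 16: P3: store L0 := 47  ⟶  IIIM  (L0)  txn=BusRdX  M[L0]=30
step 17: P2: store L3 := 4  ⟶  IIMI  (L3)  txn=BusRdX  M[L3]=35
step 18: P2: store L3 := 36  ⟶  IIMI  (L3)  txn=∅  M[L3]=35
step 19: P2: store L3 := 50  ⟶  IIMI  (L3)  txn=∅  M[L3]=35
step 20: P0: store L1 := 51  ⟶  MIII  (L1)  txn=BusUpgr  M[L1]=80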